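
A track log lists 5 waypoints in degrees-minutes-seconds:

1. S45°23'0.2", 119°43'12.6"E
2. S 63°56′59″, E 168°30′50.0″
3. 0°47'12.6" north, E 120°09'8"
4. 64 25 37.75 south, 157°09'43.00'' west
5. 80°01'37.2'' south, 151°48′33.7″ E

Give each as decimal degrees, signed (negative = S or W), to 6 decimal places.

1. -45.383389, 119.720167
2. -63.949722, 168.513889
3. 0.786833, 120.152222
4. -64.427153, -157.161944
5. -80.027000, 151.809361

Point 1:
  Latitude: 45 + 23/60 + 0.2/3600 = 45.3833889
  hemisphere S, so the sign is −
  Longitude: 43′ + 12.6″ = 43.21000′; 119 + 43.21000/60 = 119.7201667
  E → positive
Point 2:
  Latitude: 63° + 56/60 + 59/3600 = 63 + 0.933333 + 0.016389 = 63.9497222
  S → negative
  Lon: 168° + 30/60 + 50/3600 = 168 + 0.500000 + 0.013889 = 168.5138889
  E → positive
Point 3:
  Lat: 0° + 47/60 + 12.6/3600 = 0 + 0.783333 + 0.003500 = 0.7868333
  N → positive
  λ: 120 + 9/60 + 8/3600 = 120.1522222
  E ⇒ keep positive
Point 4:
  Latitude: 64° + 25/60 + 37.75/3600 = 64 + 0.416667 + 0.010486 = 64.4271528
  hemisphere S, so the sign is −
  λ: 157° + 9/60 + 43/3600 = 157 + 0.150000 + 0.011944 = 157.1619444
  W ⇒ negate
Point 5:
  φ: 80 + 1/60 + 37.2/3600 = 80.0270000
  S ⇒ negate
  Longitude: 151° + 48/60 + 33.7/3600 = 151 + 0.800000 + 0.009361 = 151.8093611
  E ⇒ keep positive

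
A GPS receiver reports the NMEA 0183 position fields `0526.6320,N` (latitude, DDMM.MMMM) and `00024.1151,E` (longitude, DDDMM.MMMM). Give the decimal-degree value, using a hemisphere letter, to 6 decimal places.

Lat: split at 2 digits → 05° and 26.632′; 5 + 26.632/60 = 5.4438667
Lon: split at 3 digits → 000° and 24.1151′; 0 + 24.1151/60 = 0.4019183

5.443867° N, 0.401918° E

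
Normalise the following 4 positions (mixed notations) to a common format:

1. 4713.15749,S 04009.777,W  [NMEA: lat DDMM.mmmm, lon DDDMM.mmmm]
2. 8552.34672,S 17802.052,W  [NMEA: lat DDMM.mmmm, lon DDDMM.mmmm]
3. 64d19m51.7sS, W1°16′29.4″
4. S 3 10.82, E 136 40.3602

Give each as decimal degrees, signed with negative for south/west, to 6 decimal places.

1. -47.219292, -40.162950
2. -85.872445, -178.034200
3. -64.331028, -1.274833
4. -3.180333, 136.672670

Point 1:
  φ: degrees = first 2 digits = 47, minutes = 13.15749; 47 + 13.15749/60 = 47.2192915
  hemisphere S, so the sign is −
  Longitude: split at 3 digits → 040° and 9.777′; 40 + 9.777/60 = 40.1629500
  W → negative
Point 2:
  φ: degrees = first 2 digits = 85, minutes = 52.34672; 85 + 52.34672/60 = 85.8724453
  S → negative
  Longitude: degrees = first 3 digits = 178, minutes = 2.052; 178 + 2.052/60 = 178.0342000
  W ⇒ negate
Point 3:
  φ: 19′ + 51.7″ = 19.86167′; 64 + 19.86167/60 = 64.3310278
  S ⇒ negate
  λ: 16′ + 29.4″ = 16.49000′; 1 + 16.49000/60 = 1.2748333
  W ⇒ negate
Point 4:
  Latitude: 3 + 10.82/60 = 3.1803333
  hemisphere S, so the sign is −
  λ: 40.3602′ = 0.672670°; total 136.6726700
  E → positive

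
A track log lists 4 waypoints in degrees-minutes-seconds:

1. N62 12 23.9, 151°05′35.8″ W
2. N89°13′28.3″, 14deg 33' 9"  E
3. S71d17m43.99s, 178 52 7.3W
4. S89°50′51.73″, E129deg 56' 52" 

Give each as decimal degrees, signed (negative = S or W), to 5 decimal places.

Point 1:
  φ: 62 + 12/60 + 23.9/3600 = 62.206639
  N → positive
  Longitude: 151° + 5/60 + 35.8/3600 = 151 + 0.083333 + 0.009944 = 151.093278
  W → negative
Point 2:
  Lat: 89° + 13/60 + 28.3/3600 = 89 + 0.216667 + 0.007861 = 89.224528
  N ⇒ keep positive
  Lon: 14 + 33/60 + 9/3600 = 14.552500
  E ⇒ keep positive
Point 3:
  Lat: 17′ + 43.99″ = 17.73317′; 71 + 17.73317/60 = 71.295553
  S → negative
  Longitude: 178° + 52/60 + 7.3/3600 = 178 + 0.866667 + 0.002028 = 178.868694
  hemisphere W, so the sign is −
Point 4:
  φ: 50′ + 51.73″ = 50.86217′; 89 + 50.86217/60 = 89.847703
  S → negative
  Longitude: 129° + 56/60 + 52/3600 = 129 + 0.933333 + 0.014444 = 129.947778
  E → positive

1. 62.20664, -151.09328
2. 89.22453, 14.55250
3. -71.29555, -178.86869
4. -89.84770, 129.94778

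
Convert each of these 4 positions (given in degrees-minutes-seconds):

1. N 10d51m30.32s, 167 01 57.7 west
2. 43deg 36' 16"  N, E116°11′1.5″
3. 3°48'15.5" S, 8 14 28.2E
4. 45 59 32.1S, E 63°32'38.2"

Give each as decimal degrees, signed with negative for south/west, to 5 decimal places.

Point 1:
  φ: 51′ + 30.32″ = 51.50533′; 10 + 51.50533/60 = 10.858422
  N → positive
  Longitude: 1′ + 57.7″ = 1.96167′; 167 + 1.96167/60 = 167.032694
  hemisphere W, so the sign is −
Point 2:
  φ: 36′ + 16″ = 36.26667′; 43 + 36.26667/60 = 43.604444
  N ⇒ keep positive
  Longitude: 116° + 11/60 + 1.5/3600 = 116 + 0.183333 + 0.000417 = 116.183750
  E → positive
Point 3:
  Latitude: 48′ + 15.5″ = 48.25833′; 3 + 48.25833/60 = 3.804306
  S ⇒ negate
  Lon: 8° + 14/60 + 28.2/3600 = 8 + 0.233333 + 0.007833 = 8.241167
  E ⇒ keep positive
Point 4:
  Lat: 59′ + 32.1″ = 59.53500′; 45 + 59.53500/60 = 45.992250
  S → negative
  λ: 63 + 32/60 + 38.2/3600 = 63.543944
  E → positive

1. 10.85842, -167.03269
2. 43.60444, 116.18375
3. -3.80431, 8.24117
4. -45.99225, 63.54394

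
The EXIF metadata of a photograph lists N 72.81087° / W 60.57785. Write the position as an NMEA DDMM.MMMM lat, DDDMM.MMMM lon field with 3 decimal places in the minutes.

Latitude: fractional part 0.810870 → 48.65220 minutes
λ: fractional part 0.577850 → 34.67100 minutes

7248.652,N / 06034.671,W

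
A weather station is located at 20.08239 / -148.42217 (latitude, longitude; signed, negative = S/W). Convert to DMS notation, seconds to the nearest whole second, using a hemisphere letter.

Latitude: 0.082390 × 60 = 4.94340′ → 4′, remainder × 60 = 56.60″
Longitude is negative → W; |value| = 148.422170
Longitude: whole degrees 148; 25.33020′ → 25′ and 19.81″

20°04′57″ N, 148°25′20″ W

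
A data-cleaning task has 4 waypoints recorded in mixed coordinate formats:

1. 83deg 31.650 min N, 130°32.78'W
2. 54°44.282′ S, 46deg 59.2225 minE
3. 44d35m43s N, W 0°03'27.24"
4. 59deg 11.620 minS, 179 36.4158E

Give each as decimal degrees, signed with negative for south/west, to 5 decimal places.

1. 83.52750, -130.54633
2. -54.73803, 46.98704
3. 44.59528, -0.05757
4. -59.19367, 179.60693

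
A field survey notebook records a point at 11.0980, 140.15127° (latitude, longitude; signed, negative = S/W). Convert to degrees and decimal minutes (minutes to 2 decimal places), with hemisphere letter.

11° 5.88′ N, 140° 9.08′ E

Latitude: minutes = (11.098000 − 11) × 60 = 5.8800
λ: minutes = (140.151270 − 140) × 60 = 9.0762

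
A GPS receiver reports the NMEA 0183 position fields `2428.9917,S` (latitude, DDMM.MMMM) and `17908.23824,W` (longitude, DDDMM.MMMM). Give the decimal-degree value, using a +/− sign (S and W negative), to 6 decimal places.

-24.483195, -179.137304

φ: split at 2 digits → 24° and 28.9917′; 24 + 28.9917/60 = 24.4831950
S → negative
λ: split at 3 digits → 179° and 8.23824′; 179 + 8.23824/60 = 179.1373040
W → negative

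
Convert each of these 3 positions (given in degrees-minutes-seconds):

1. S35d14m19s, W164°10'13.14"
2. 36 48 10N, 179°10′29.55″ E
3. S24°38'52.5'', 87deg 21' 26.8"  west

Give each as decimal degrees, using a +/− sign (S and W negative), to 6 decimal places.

1. -35.238611, -164.170317
2. 36.802778, 179.174875
3. -24.647917, -87.357444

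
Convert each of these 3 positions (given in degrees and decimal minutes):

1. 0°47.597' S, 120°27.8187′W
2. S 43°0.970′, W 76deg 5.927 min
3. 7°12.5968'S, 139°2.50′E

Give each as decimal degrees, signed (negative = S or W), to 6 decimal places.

Point 1:
  Lat: 47.597′ = 0.793283°; total 0.7932833
  S → negative
  Lon: 27.8187′ = 0.463645°; total 120.4636450
  W ⇒ negate
Point 2:
  Latitude: 43 + 0.97/60 = 43.0161667
  S ⇒ negate
  λ: 5.927′ = 0.098783°; total 76.0987833
  W ⇒ negate
Point 3:
  φ: 7 + 12.5968/60 = 7.2099467
  S → negative
  Lon: 2.5′ = 0.041667°; total 139.0416667
  E → positive

1. -0.793283, -120.463645
2. -43.016167, -76.098783
3. -7.209947, 139.041667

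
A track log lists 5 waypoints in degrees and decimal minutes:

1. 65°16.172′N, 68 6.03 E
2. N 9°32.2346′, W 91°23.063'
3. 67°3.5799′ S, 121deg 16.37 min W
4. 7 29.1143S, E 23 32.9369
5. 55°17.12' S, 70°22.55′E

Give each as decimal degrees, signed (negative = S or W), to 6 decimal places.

1. 65.269533, 68.100500
2. 9.537243, -91.384383
3. -67.059665, -121.272833
4. -7.485238, 23.548948
5. -55.285333, 70.375833

Point 1:
  Latitude: 16.172′ = 0.269533°; total 65.2695333
  N → positive
  λ: 68 + 6.03/60 = 68.1005000
  E → positive
Point 2:
  Latitude: 32.2346′ = 0.537243°; total 9.5372433
  N ⇒ keep positive
  Lon: 23.063′ = 0.384383°; total 91.3843833
  hemisphere W, so the sign is −
Point 3:
  Latitude: 3.5799′ = 0.059665°; total 67.0596650
  S ⇒ negate
  λ: 121 + 16.37/60 = 121.2728333
  W → negative
Point 4:
  φ: 29.1143′ = 0.485238°; total 7.4852383
  S → negative
  Lon: 32.9369′ = 0.548948°; total 23.5489483
  E ⇒ keep positive
Point 5:
  Latitude: 55 + 17.12/60 = 55.2853333
  S → negative
  Longitude: 22.55′ = 0.375833°; total 70.3758333
  E → positive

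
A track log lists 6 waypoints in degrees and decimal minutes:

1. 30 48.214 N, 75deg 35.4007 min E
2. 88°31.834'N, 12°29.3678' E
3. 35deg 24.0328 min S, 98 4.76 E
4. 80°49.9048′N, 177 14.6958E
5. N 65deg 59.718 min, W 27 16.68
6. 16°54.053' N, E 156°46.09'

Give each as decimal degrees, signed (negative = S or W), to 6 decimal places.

Point 1:
  Lat: 48.214′ = 0.803567°; total 30.8035667
  N → positive
  Lon: 35.4007′ = 0.590012°; total 75.5900117
  E → positive
Point 2:
  Latitude: 31.834′ = 0.530567°; total 88.5305667
  N → positive
  λ: 29.3678′ = 0.489463°; total 12.4894633
  E ⇒ keep positive
Point 3:
  Latitude: 35 + 24.0328/60 = 35.4005467
  S → negative
  λ: 4.76′ = 0.079333°; total 98.0793333
  E ⇒ keep positive
Point 4:
  Lat: 49.9048′ = 0.831747°; total 80.8317467
  N ⇒ keep positive
  Lon: 177 + 14.6958/60 = 177.2449300
  E ⇒ keep positive
Point 5:
  φ: 59.718′ = 0.995300°; total 65.9953000
  N ⇒ keep positive
  Lon: 16.68′ = 0.278000°; total 27.2780000
  W → negative
Point 6:
  φ: 16 + 54.053/60 = 16.9008833
  N → positive
  λ: 46.09′ = 0.768167°; total 156.7681667
  E → positive

1. 30.803567, 75.590012
2. 88.530567, 12.489463
3. -35.400547, 98.079333
4. 80.831747, 177.244930
5. 65.995300, -27.278000
6. 16.900883, 156.768167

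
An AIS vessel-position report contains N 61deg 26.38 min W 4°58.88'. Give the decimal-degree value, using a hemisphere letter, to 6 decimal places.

61.439667° N, 4.981333° W

φ: 61 + 26.38/60 = 61.4396667
Lon: 4 + 58.88/60 = 4.9813333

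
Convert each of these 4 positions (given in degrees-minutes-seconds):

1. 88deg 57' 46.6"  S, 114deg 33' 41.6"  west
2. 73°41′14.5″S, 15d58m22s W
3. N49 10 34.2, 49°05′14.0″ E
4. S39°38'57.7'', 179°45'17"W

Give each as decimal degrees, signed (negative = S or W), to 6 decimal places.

Point 1:
  Latitude: 57′ + 46.6″ = 57.77667′; 88 + 57.77667/60 = 88.9629444
  S ⇒ negate
  Lon: 33′ + 41.6″ = 33.69333′; 114 + 33.69333/60 = 114.5615556
  hemisphere W, so the sign is −
Point 2:
  Latitude: 73° + 41/60 + 14.5/3600 = 73 + 0.683333 + 0.004028 = 73.6873611
  hemisphere S, so the sign is −
  Longitude: 58′ + 22″ = 58.36667′; 15 + 58.36667/60 = 15.9727778
  W → negative
Point 3:
  φ: 49 + 10/60 + 34.2/3600 = 49.1761667
  N → positive
  Longitude: 49 + 5/60 + 14/3600 = 49.0872222
  E ⇒ keep positive
Point 4:
  Latitude: 38′ + 57.7″ = 38.96167′; 39 + 38.96167/60 = 39.6493611
  hemisphere S, so the sign is −
  Lon: 179° + 45/60 + 17/3600 = 179 + 0.750000 + 0.004722 = 179.7547222
  W ⇒ negate

1. -88.962944, -114.561556
2. -73.687361, -15.972778
3. 49.176167, 49.087222
4. -39.649361, -179.754722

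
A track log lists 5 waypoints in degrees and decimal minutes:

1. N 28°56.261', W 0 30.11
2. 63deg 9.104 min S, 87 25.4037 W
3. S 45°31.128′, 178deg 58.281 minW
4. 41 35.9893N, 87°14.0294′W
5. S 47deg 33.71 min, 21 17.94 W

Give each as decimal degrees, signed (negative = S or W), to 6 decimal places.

Point 1:
  φ: 56.261′ = 0.937683°; total 28.9376833
  N → positive
  Lon: 30.11′ = 0.501833°; total 0.5018333
  W ⇒ negate
Point 2:
  Lat: 63 + 9.104/60 = 63.1517333
  S ⇒ negate
  Lon: 87 + 25.4037/60 = 87.4233950
  W → negative
Point 3:
  φ: 31.128′ = 0.518800°; total 45.5188000
  hemisphere S, so the sign is −
  Longitude: 58.281′ = 0.971350°; total 178.9713500
  hemisphere W, so the sign is −
Point 4:
  φ: 35.9893′ = 0.599822°; total 41.5998217
  N → positive
  Lon: 14.0294′ = 0.233823°; total 87.2338233
  W → negative
Point 5:
  Lat: 33.71′ = 0.561833°; total 47.5618333
  hemisphere S, so the sign is −
  λ: 21 + 17.94/60 = 21.2990000
  W ⇒ negate

1. 28.937683, -0.501833
2. -63.151733, -87.423395
3. -45.518800, -178.971350
4. 41.599822, -87.233823
5. -47.561833, -21.299000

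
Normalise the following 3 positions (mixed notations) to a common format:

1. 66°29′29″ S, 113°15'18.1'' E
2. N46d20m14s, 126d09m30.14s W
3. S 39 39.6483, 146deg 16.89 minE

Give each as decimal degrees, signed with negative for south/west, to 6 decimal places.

1. -66.491389, 113.255028
2. 46.337222, -126.158372
3. -39.660805, 146.281500

Point 1:
  Lat: 29′ + 29″ = 29.48333′; 66 + 29.48333/60 = 66.4913889
  hemisphere S, so the sign is −
  λ: 113 + 15/60 + 18.1/3600 = 113.2550278
  E → positive
Point 2:
  φ: 20′ + 14″ = 20.23333′; 46 + 20.23333/60 = 46.3372222
  N ⇒ keep positive
  Lon: 9′ + 30.14″ = 9.50233′; 126 + 9.50233/60 = 126.1583722
  W ⇒ negate
Point 3:
  φ: 39.6483′ = 0.660805°; total 39.6608050
  hemisphere S, so the sign is −
  λ: 146 + 16.89/60 = 146.2815000
  E → positive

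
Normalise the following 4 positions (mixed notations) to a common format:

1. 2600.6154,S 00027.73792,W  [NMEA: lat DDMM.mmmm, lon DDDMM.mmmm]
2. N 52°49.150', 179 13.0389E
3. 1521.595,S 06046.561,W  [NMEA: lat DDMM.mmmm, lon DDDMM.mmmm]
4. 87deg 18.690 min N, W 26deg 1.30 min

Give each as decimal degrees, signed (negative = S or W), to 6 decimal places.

1. -26.010257, -0.462299
2. 52.819167, 179.217315
3. -15.359917, -60.776017
4. 87.311500, -26.021667

Point 1:
  φ: degrees = first 2 digits = 26, minutes = 0.6154; 26 + 0.6154/60 = 26.0102567
  S ⇒ negate
  Lon: split at 3 digits → 000° and 27.73792′; 0 + 27.73792/60 = 0.4622987
  W ⇒ negate
Point 2:
  φ: 52 + 49.15/60 = 52.8191667
  N ⇒ keep positive
  λ: 13.0389′ = 0.217315°; total 179.2173150
  E ⇒ keep positive
Point 3:
  Lat: degrees = first 2 digits = 15, minutes = 21.595; 15 + 21.595/60 = 15.3599167
  S → negative
  λ: degrees = first 3 digits = 60, minutes = 46.561; 60 + 46.561/60 = 60.7760167
  W ⇒ negate
Point 4:
  Lat: 87 + 18.69/60 = 87.3115000
  N ⇒ keep positive
  λ: 1.3′ = 0.021667°; total 26.0216667
  hemisphere W, so the sign is −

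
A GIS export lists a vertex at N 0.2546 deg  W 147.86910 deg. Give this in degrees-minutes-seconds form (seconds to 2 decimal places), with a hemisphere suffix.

0°15′16.56″ N, 147°52′8.76″ W

Latitude: whole degrees 0; 15.27600′ → 15′ and 16.5600″
Longitude: 0.869100 × 60 = 52.14600′ → 52′, remainder × 60 = 8.7600″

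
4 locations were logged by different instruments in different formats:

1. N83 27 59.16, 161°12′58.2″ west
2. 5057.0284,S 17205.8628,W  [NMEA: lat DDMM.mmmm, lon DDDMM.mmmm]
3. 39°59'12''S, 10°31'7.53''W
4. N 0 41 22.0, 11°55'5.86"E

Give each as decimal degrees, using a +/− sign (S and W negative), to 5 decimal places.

1. 83.46643, -161.21617
2. -50.95047, -172.09771
3. -39.98667, -10.51876
4. 0.68944, 11.91829

Point 1:
  φ: 27′ + 59.16″ = 27.98600′; 83 + 27.98600/60 = 83.466433
  N ⇒ keep positive
  Longitude: 161° + 12/60 + 58.2/3600 = 161 + 0.200000 + 0.016167 = 161.216167
  W ⇒ negate
Point 2:
  Lat: degrees = first 2 digits = 50, minutes = 57.0284; 50 + 57.0284/60 = 50.950473
  S ⇒ negate
  Longitude: degrees = first 3 digits = 172, minutes = 5.8628; 172 + 5.8628/60 = 172.097713
  W → negative
Point 3:
  Lat: 39 + 59/60 + 12/3600 = 39.986667
  S ⇒ negate
  Lon: 10 + 31/60 + 7.53/3600 = 10.518758
  hemisphere W, so the sign is −
Point 4:
  Latitude: 0° + 41/60 + 22/3600 = 0 + 0.683333 + 0.006111 = 0.689444
  N → positive
  Longitude: 11 + 55/60 + 5.86/3600 = 11.918294
  E ⇒ keep positive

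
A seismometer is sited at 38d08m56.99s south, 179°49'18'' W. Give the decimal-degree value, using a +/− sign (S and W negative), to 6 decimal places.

-38.149164, -179.821667

φ: 8′ + 56.99″ = 8.94983′; 38 + 8.94983/60 = 38.1491639
S → negative
Lon: 179 + 49/60 + 18/3600 = 179.8216667
W ⇒ negate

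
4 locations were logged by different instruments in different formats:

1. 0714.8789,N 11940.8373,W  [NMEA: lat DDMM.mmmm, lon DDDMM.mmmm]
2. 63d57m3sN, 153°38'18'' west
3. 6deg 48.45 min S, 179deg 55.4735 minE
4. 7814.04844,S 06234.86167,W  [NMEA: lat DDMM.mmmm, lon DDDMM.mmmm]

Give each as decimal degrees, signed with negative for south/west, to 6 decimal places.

Point 1:
  Lat: degrees = first 2 digits = 7, minutes = 14.8789; 7 + 14.8789/60 = 7.2479817
  N ⇒ keep positive
  Lon: split at 3 digits → 119° and 40.8373′; 119 + 40.8373/60 = 119.6806217
  W ⇒ negate
Point 2:
  Lat: 63 + 57/60 + 3/3600 = 63.9508333
  N ⇒ keep positive
  Lon: 38′ + 18″ = 38.30000′; 153 + 38.30000/60 = 153.6383333
  W → negative
Point 3:
  φ: 48.45′ = 0.807500°; total 6.8075000
  S ⇒ negate
  λ: 179 + 55.4735/60 = 179.9245583
  E ⇒ keep positive
Point 4:
  φ: degrees = first 2 digits = 78, minutes = 14.04844; 78 + 14.04844/60 = 78.2341407
  S → negative
  λ: split at 3 digits → 062° and 34.86167′; 62 + 34.86167/60 = 62.5810278
  hemisphere W, so the sign is −

1. 7.247982, -119.680622
2. 63.950833, -153.638333
3. -6.807500, 179.924558
4. -78.234141, -62.581028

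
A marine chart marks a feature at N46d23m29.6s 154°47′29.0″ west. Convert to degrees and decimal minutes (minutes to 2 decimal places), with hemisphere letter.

Latitude: 23 + 29.6/60 = 23.4933′
λ: seconds/60 = 0.48333; minutes = 47 + 0.48333 = 47.4833

46° 23.49′ N, 154° 47.48′ W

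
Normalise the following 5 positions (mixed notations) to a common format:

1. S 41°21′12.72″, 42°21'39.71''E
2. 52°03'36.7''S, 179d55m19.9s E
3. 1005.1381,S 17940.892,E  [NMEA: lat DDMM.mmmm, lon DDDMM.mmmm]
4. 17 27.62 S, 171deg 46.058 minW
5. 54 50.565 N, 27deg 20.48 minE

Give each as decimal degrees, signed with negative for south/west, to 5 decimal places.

Point 1:
  Lat: 21′ + 12.72″ = 21.21200′; 41 + 21.21200/60 = 41.353533
  S → negative
  λ: 42 + 21/60 + 39.71/3600 = 42.361031
  E → positive
Point 2:
  Lat: 3′ + 36.7″ = 3.61167′; 52 + 3.61167/60 = 52.060194
  S → negative
  Longitude: 55′ + 19.9″ = 55.33167′; 179 + 55.33167/60 = 179.922194
  E → positive
Point 3:
  φ: split at 2 digits → 10° and 5.1381′; 10 + 5.1381/60 = 10.085635
  S ⇒ negate
  λ: degrees = first 3 digits = 179, minutes = 40.892; 179 + 40.892/60 = 179.681533
  E ⇒ keep positive
Point 4:
  Latitude: 17 + 27.62/60 = 17.460333
  S ⇒ negate
  Longitude: 46.058′ = 0.767633°; total 171.767633
  W → negative
Point 5:
  Latitude: 50.565′ = 0.842750°; total 54.842750
  N ⇒ keep positive
  Lon: 27 + 20.48/60 = 27.341333
  E ⇒ keep positive

1. -41.35353, 42.36103
2. -52.06019, 179.92219
3. -10.08564, 179.68153
4. -17.46033, -171.76763
5. 54.84275, 27.34133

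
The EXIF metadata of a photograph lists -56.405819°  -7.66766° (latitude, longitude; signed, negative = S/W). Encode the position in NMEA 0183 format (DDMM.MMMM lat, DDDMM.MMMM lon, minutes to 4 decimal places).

5624.3491,S / 00740.0596,W

Latitude is negative → S; |value| = 56.405819
φ: 56° + 0.405819 × 60 = 56° 24.349140′
Longitude is negative → W; |value| = 7.667660
Lon: minutes = (7.667660 − 7) × 60 = 40.059600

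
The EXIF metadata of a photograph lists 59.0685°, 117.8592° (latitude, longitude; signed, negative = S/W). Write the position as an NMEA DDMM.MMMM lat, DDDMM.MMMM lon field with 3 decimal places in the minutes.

Lat: minutes = (59.068500 − 59) × 60 = 4.11000
λ: 117° + 0.859200 × 60 = 117° 51.55200′

5904.110,N / 11751.552,E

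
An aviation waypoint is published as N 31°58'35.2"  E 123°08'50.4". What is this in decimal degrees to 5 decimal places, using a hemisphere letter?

31.97644° N, 123.14733° E

Latitude: 31° + 58/60 + 35.2/3600 = 31 + 0.966667 + 0.009778 = 31.976444
Lon: 8′ + 50.4″ = 8.84000′; 123 + 8.84000/60 = 123.147333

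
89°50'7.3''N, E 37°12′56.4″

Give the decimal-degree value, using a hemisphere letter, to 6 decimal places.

89.835361° N, 37.215667° E

Lat: 50′ + 7.3″ = 50.12167′; 89 + 50.12167/60 = 89.8353611
Lon: 37 + 12/60 + 56.4/3600 = 37.2156667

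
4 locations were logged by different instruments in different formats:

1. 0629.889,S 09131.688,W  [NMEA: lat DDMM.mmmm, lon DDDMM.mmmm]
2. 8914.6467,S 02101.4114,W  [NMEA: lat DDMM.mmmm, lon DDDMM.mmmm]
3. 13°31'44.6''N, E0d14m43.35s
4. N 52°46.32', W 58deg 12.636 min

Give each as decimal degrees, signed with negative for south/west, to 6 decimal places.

1. -6.498150, -91.528133
2. -89.244112, -21.023523
3. 13.529056, 0.245375
4. 52.772000, -58.210600

Point 1:
  Latitude: split at 2 digits → 06° and 29.889′; 6 + 29.889/60 = 6.4981500
  S → negative
  Lon: degrees = first 3 digits = 91, minutes = 31.688; 91 + 31.688/60 = 91.5281333
  W ⇒ negate
Point 2:
  Lat: degrees = first 2 digits = 89, minutes = 14.6467; 89 + 14.6467/60 = 89.2441117
  S → negative
  Longitude: degrees = first 3 digits = 21, minutes = 1.4114; 21 + 1.4114/60 = 21.0235233
  W ⇒ negate
Point 3:
  φ: 13 + 31/60 + 44.6/3600 = 13.5290556
  N → positive
  Longitude: 0 + 14/60 + 43.35/3600 = 0.2453750
  E ⇒ keep positive
Point 4:
  φ: 46.32′ = 0.772000°; total 52.7720000
  N → positive
  Lon: 58 + 12.636/60 = 58.2106000
  W ⇒ negate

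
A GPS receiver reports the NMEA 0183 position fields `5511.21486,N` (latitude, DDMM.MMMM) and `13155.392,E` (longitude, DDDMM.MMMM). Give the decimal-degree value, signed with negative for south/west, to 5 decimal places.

55.18691, 131.92320

φ: split at 2 digits → 55° and 11.21486′; 55 + 11.21486/60 = 55.186914
N ⇒ keep positive
Lon: split at 3 digits → 131° and 55.392′; 131 + 55.392/60 = 131.923200
E ⇒ keep positive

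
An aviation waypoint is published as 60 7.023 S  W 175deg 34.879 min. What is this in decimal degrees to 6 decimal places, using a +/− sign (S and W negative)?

φ: 60 + 7.023/60 = 60.1170500
S ⇒ negate
Longitude: 175 + 34.879/60 = 175.5813167
W → negative

-60.117050, -175.581317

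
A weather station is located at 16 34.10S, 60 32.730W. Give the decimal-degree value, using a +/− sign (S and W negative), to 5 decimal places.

φ: 16 + 34.1/60 = 16.568333
hemisphere S, so the sign is −
Lon: 60 + 32.73/60 = 60.545500
hemisphere W, so the sign is −

-16.56833, -60.54550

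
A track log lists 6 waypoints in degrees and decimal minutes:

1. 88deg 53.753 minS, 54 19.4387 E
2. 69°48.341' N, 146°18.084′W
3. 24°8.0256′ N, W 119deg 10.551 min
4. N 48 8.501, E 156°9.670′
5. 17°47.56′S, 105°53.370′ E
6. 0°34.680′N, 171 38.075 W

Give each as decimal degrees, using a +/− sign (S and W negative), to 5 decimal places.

Point 1:
  φ: 53.753′ = 0.895883°; total 88.895883
  hemisphere S, so the sign is −
  λ: 19.4387′ = 0.323978°; total 54.323978
  E ⇒ keep positive
Point 2:
  Latitude: 69 + 48.341/60 = 69.805683
  N ⇒ keep positive
  Lon: 18.084′ = 0.301400°; total 146.301400
  W ⇒ negate
Point 3:
  Lat: 24 + 8.0256/60 = 24.133760
  N ⇒ keep positive
  λ: 119 + 10.551/60 = 119.175850
  W → negative
Point 4:
  Latitude: 48 + 8.501/60 = 48.141683
  N → positive
  λ: 156 + 9.67/60 = 156.161167
  E ⇒ keep positive
Point 5:
  φ: 47.56′ = 0.792667°; total 17.792667
  hemisphere S, so the sign is −
  Lon: 53.37′ = 0.889500°; total 105.889500
  E ⇒ keep positive
Point 6:
  Latitude: 34.68′ = 0.578000°; total 0.578000
  N ⇒ keep positive
  Lon: 38.075′ = 0.634583°; total 171.634583
  W ⇒ negate

1. -88.89588, 54.32398
2. 69.80568, -146.30140
3. 24.13376, -119.17585
4. 48.14168, 156.16117
5. -17.79267, 105.88950
6. 0.57800, -171.63458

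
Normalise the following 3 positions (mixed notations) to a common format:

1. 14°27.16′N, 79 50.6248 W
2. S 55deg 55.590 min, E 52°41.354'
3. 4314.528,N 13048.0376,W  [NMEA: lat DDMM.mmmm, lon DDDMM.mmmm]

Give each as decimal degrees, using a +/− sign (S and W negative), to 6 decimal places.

Point 1:
  Latitude: 27.16′ = 0.452667°; total 14.4526667
  N ⇒ keep positive
  Longitude: 50.6248′ = 0.843747°; total 79.8437467
  W ⇒ negate
Point 2:
  φ: 55 + 55.59/60 = 55.9265000
  hemisphere S, so the sign is −
  λ: 41.354′ = 0.689233°; total 52.6892333
  E → positive
Point 3:
  φ: split at 2 digits → 43° and 14.528′; 43 + 14.528/60 = 43.2421333
  N ⇒ keep positive
  Longitude: split at 3 digits → 130° and 48.0376′; 130 + 48.0376/60 = 130.8006267
  W ⇒ negate

1. 14.452667, -79.843747
2. -55.926500, 52.689233
3. 43.242133, -130.800627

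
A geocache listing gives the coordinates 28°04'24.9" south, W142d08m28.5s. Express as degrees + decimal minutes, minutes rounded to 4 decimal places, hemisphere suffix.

Lat: 4 + 24.9/60 = 4.415000′
λ: seconds/60 = 0.47500; minutes = 8 + 0.47500 = 8.475000

28° 4.4150′ S, 142° 8.4750′ W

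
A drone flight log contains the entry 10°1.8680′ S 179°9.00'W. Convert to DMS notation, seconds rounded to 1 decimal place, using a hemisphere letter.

Latitude: 1.86800′ → 1′ and 0.86800 × 60 = 52.080″
λ: 9.00000′ → 9′ and 0.00000 × 60 = 0.000″

10°01′52.1″ S, 179°09′0.0″ W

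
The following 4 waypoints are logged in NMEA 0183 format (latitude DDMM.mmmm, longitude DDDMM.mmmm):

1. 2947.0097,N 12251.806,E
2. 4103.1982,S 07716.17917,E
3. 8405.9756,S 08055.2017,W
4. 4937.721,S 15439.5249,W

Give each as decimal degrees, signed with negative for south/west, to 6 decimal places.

Point 1:
  Latitude: split at 2 digits → 29° and 47.0097′; 29 + 47.0097/60 = 29.7834950
  N → positive
  Lon: split at 3 digits → 122° and 51.806′; 122 + 51.806/60 = 122.8634333
  E ⇒ keep positive
Point 2:
  φ: degrees = first 2 digits = 41, minutes = 3.1982; 41 + 3.1982/60 = 41.0533033
  S → negative
  Longitude: split at 3 digits → 077° and 16.17917′; 77 + 16.17917/60 = 77.2696528
  E → positive
Point 3:
  Lat: split at 2 digits → 84° and 5.9756′; 84 + 5.9756/60 = 84.0995933
  S ⇒ negate
  Lon: degrees = first 3 digits = 80, minutes = 55.2017; 80 + 55.2017/60 = 80.9200283
  hemisphere W, so the sign is −
Point 4:
  φ: degrees = first 2 digits = 49, minutes = 37.721; 49 + 37.721/60 = 49.6286833
  S ⇒ negate
  λ: split at 3 digits → 154° and 39.5249′; 154 + 39.5249/60 = 154.6587483
  W ⇒ negate

1. 29.783495, 122.863433
2. -41.053303, 77.269653
3. -84.099593, -80.920028
4. -49.628683, -154.658748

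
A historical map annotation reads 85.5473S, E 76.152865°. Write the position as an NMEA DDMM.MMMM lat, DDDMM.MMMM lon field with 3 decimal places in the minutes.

8532.838,S / 07609.172,E

φ: 85° + 0.547300 × 60 = 85° 32.83800′
Longitude: fractional part 0.152865 → 9.17190 minutes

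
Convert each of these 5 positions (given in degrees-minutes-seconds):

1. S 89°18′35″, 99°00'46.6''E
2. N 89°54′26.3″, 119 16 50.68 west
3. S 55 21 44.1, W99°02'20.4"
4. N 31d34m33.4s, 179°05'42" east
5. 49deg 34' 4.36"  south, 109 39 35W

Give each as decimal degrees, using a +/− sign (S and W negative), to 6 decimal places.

1. -89.309722, 99.012944
2. 89.907306, -119.280744
3. -55.362250, -99.039000
4. 31.575944, 179.095000
5. -49.567878, -109.659722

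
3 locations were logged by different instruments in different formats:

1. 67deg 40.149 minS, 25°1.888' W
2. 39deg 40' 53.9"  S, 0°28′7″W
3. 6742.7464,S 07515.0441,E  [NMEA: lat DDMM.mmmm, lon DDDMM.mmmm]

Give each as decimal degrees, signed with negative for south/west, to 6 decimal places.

1. -67.669150, -25.031467
2. -39.681639, -0.468611
3. -67.712440, 75.250735

Point 1:
  Lat: 40.149′ = 0.669150°; total 67.6691500
  S ⇒ negate
  Longitude: 25 + 1.888/60 = 25.0314667
  hemisphere W, so the sign is −
Point 2:
  Latitude: 39° + 40/60 + 53.9/3600 = 39 + 0.666667 + 0.014972 = 39.6816389
  S → negative
  Lon: 0 + 28/60 + 7/3600 = 0.4686111
  W ⇒ negate
Point 3:
  Lat: split at 2 digits → 67° and 42.7464′; 67 + 42.7464/60 = 67.7124400
  S → negative
  Longitude: split at 3 digits → 075° and 15.0441′; 75 + 15.0441/60 = 75.2507350
  E → positive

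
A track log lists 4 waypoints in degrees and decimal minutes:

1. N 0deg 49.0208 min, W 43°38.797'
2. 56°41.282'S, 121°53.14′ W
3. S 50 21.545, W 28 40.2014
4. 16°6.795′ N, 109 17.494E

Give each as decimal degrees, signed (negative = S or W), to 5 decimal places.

Point 1:
  φ: 49.0208′ = 0.817013°; total 0.817013
  N ⇒ keep positive
  Longitude: 43 + 38.797/60 = 43.646617
  W → negative
Point 2:
  φ: 41.282′ = 0.688033°; total 56.688033
  S ⇒ negate
  λ: 121 + 53.14/60 = 121.885667
  hemisphere W, so the sign is −
Point 3:
  Latitude: 21.545′ = 0.359083°; total 50.359083
  hemisphere S, so the sign is −
  Longitude: 28 + 40.2014/60 = 28.670023
  W ⇒ negate
Point 4:
  Latitude: 6.795′ = 0.113250°; total 16.113250
  N → positive
  λ: 109 + 17.494/60 = 109.291567
  E → positive

1. 0.81701, -43.64662
2. -56.68803, -121.88567
3. -50.35908, -28.67002
4. 16.11325, 109.29157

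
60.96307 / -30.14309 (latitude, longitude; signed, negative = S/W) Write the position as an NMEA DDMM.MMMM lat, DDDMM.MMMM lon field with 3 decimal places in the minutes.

φ: fractional part 0.963070 → 57.78420 minutes
Longitude is negative → W; |value| = 30.143090
Lon: fractional part 0.143090 → 8.58540 minutes

6057.784,N / 03008.585,W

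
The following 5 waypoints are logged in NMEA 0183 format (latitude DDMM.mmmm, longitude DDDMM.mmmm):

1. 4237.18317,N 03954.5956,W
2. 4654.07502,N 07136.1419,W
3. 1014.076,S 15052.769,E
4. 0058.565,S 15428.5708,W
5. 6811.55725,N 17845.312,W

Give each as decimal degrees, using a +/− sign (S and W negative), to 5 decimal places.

Point 1:
  Latitude: degrees = first 2 digits = 42, minutes = 37.18317; 42 + 37.18317/60 = 42.619720
  N → positive
  λ: degrees = first 3 digits = 39, minutes = 54.5956; 39 + 54.5956/60 = 39.909927
  hemisphere W, so the sign is −
Point 2:
  Latitude: split at 2 digits → 46° and 54.07502′; 46 + 54.07502/60 = 46.901250
  N ⇒ keep positive
  Lon: degrees = first 3 digits = 71, minutes = 36.1419; 71 + 36.1419/60 = 71.602365
  hemisphere W, so the sign is −
Point 3:
  φ: degrees = first 2 digits = 10, minutes = 14.076; 10 + 14.076/60 = 10.234600
  S ⇒ negate
  Longitude: split at 3 digits → 150° and 52.769′; 150 + 52.769/60 = 150.879483
  E ⇒ keep positive
Point 4:
  φ: degrees = first 2 digits = 0, minutes = 58.565; 0 + 58.565/60 = 0.976083
  S ⇒ negate
  λ: split at 3 digits → 154° and 28.5708′; 154 + 28.5708/60 = 154.476180
  W → negative
Point 5:
  φ: split at 2 digits → 68° and 11.55725′; 68 + 11.55725/60 = 68.192621
  N ⇒ keep positive
  Lon: degrees = first 3 digits = 178, minutes = 45.312; 178 + 45.312/60 = 178.755200
  hemisphere W, so the sign is −

1. 42.61972, -39.90993
2. 46.90125, -71.60237
3. -10.23460, 150.87948
4. -0.97608, -154.47618
5. 68.19262, -178.75520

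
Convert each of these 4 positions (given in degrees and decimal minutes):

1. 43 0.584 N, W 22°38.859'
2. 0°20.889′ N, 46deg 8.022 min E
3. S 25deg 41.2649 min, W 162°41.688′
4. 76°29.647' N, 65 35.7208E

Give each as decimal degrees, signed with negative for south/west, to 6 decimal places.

1. 43.009733, -22.647650
2. 0.348150, 46.133700
3. -25.687748, -162.694800
4. 76.494117, 65.595347

Point 1:
  φ: 43 + 0.584/60 = 43.0097333
  N → positive
  Longitude: 22 + 38.859/60 = 22.6476500
  W ⇒ negate
Point 2:
  Latitude: 20.889′ = 0.348150°; total 0.3481500
  N → positive
  Longitude: 8.022′ = 0.133700°; total 46.1337000
  E ⇒ keep positive
Point 3:
  Latitude: 41.2649′ = 0.687748°; total 25.6877483
  S → negative
  Lon: 41.688′ = 0.694800°; total 162.6948000
  W → negative
Point 4:
  φ: 76 + 29.647/60 = 76.4941167
  N → positive
  Longitude: 65 + 35.7208/60 = 65.5953467
  E → positive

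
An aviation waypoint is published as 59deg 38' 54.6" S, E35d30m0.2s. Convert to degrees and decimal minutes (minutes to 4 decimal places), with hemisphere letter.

φ: seconds/60 = 0.91000; minutes = 38 + 0.91000 = 38.910000
λ: seconds/60 = 0.00333; minutes = 30 + 0.00333 = 30.003333

59° 38.9100′ S, 35° 30.0033′ E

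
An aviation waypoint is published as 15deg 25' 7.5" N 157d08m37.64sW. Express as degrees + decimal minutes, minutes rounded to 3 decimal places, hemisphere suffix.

15° 25.125′ N, 157° 8.627′ W

Lat: 25 + 7.5/60 = 25.12500′
λ: 8 + 37.64/60 = 8.62733′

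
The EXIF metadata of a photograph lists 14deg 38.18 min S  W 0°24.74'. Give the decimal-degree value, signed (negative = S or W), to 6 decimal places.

-14.636333, -0.412333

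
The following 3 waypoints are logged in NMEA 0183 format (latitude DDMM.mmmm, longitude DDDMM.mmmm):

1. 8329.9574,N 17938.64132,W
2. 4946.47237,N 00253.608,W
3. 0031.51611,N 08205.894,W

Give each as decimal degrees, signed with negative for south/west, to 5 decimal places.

1. 83.49929, -179.64402
2. 49.77454, -2.89347
3. 0.52527, -82.09823

Point 1:
  Lat: degrees = first 2 digits = 83, minutes = 29.9574; 83 + 29.9574/60 = 83.499290
  N → positive
  Lon: split at 3 digits → 179° and 38.64132′; 179 + 38.64132/60 = 179.644022
  hemisphere W, so the sign is −
Point 2:
  φ: split at 2 digits → 49° and 46.47237′; 49 + 46.47237/60 = 49.774540
  N → positive
  λ: degrees = first 3 digits = 2, minutes = 53.608; 2 + 53.608/60 = 2.893467
  W ⇒ negate
Point 3:
  Latitude: split at 2 digits → 00° and 31.51611′; 0 + 31.51611/60 = 0.525269
  N ⇒ keep positive
  λ: split at 3 digits → 082° and 5.894′; 82 + 5.894/60 = 82.098233
  W ⇒ negate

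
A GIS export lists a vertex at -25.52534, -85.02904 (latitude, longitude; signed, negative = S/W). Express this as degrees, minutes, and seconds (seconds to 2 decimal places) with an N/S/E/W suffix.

25°31′31.22″ S, 85°01′44.54″ W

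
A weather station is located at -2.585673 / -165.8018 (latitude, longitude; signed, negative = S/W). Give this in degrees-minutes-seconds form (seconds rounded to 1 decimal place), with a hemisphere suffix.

2°35′8.4″ S, 165°48′6.5″ W

Latitude is negative → S; |value| = 2.585673
Latitude: 0.585673 × 60 = 35.14038′ → 35′, remainder × 60 = 8.423″
Longitude is negative → W; |value| = 165.801800
λ: 0.801800° → 48.10800′; 0.10800 × 60 = 6.480″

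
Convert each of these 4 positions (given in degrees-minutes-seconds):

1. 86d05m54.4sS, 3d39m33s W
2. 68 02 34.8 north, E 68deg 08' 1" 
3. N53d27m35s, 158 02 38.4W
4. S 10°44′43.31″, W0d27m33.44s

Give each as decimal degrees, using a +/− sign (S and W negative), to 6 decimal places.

1. -86.098444, -3.659167
2. 68.043000, 68.133611
3. 53.459722, -158.044000
4. -10.745364, -0.459289

Point 1:
  φ: 86° + 5/60 + 54.4/3600 = 86 + 0.083333 + 0.015111 = 86.0984444
  S → negative
  Lon: 39′ + 33″ = 39.55000′; 3 + 39.55000/60 = 3.6591667
  hemisphere W, so the sign is −
Point 2:
  Latitude: 68° + 2/60 + 34.8/3600 = 68 + 0.033333 + 0.009667 = 68.0430000
  N ⇒ keep positive
  λ: 8′ + 1″ = 8.01667′; 68 + 8.01667/60 = 68.1336111
  E ⇒ keep positive
Point 3:
  Lat: 53° + 27/60 + 35/3600 = 53 + 0.450000 + 0.009722 = 53.4597222
  N → positive
  Longitude: 2′ + 38.4″ = 2.64000′; 158 + 2.64000/60 = 158.0440000
  W ⇒ negate
Point 4:
  Lat: 44′ + 43.31″ = 44.72183′; 10 + 44.72183/60 = 10.7453639
  S → negative
  Longitude: 0° + 27/60 + 33.44/3600 = 0 + 0.450000 + 0.009289 = 0.4592889
  W ⇒ negate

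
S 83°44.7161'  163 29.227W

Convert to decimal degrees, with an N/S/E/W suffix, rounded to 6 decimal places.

83.745268° S, 163.487117° W

φ: 44.7161′ = 0.745268°; total 83.7452683
Lon: 163 + 29.227/60 = 163.4871167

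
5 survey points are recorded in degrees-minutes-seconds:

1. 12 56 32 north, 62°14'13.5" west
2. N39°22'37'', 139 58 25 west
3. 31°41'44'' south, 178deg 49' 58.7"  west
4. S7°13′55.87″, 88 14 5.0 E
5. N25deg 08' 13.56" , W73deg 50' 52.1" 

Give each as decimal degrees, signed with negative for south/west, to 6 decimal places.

1. 12.942222, -62.237083
2. 39.376944, -139.973611
3. -31.695556, -178.832972
4. -7.232186, 88.234722
5. 25.137100, -73.847806

Point 1:
  φ: 12 + 56/60 + 32/3600 = 12.9422222
  N ⇒ keep positive
  Longitude: 62° + 14/60 + 13.5/3600 = 62 + 0.233333 + 0.003750 = 62.2370833
  W ⇒ negate
Point 2:
  Latitude: 39° + 22/60 + 37/3600 = 39 + 0.366667 + 0.010278 = 39.3769444
  N ⇒ keep positive
  Longitude: 139 + 58/60 + 25/3600 = 139.9736111
  hemisphere W, so the sign is −
Point 3:
  Latitude: 31 + 41/60 + 44/3600 = 31.6955556
  hemisphere S, so the sign is −
  Longitude: 178° + 49/60 + 58.7/3600 = 178 + 0.816667 + 0.016306 = 178.8329722
  W → negative
Point 4:
  Lat: 13′ + 55.87″ = 13.93117′; 7 + 13.93117/60 = 7.2321861
  S → negative
  λ: 88° + 14/60 + 5/3600 = 88 + 0.233333 + 0.001389 = 88.2347222
  E ⇒ keep positive
Point 5:
  Latitude: 8′ + 13.56″ = 8.22600′; 25 + 8.22600/60 = 25.1371000
  N → positive
  λ: 50′ + 52.1″ = 50.86833′; 73 + 50.86833/60 = 73.8478056
  W ⇒ negate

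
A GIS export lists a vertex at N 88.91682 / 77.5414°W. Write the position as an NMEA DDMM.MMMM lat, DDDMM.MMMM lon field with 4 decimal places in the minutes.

Lat: 88° + 0.916820 × 60 = 88° 55.009200′
λ: 77° + 0.541400 × 60 = 77° 32.484000′

8855.0092,N / 07732.4840,W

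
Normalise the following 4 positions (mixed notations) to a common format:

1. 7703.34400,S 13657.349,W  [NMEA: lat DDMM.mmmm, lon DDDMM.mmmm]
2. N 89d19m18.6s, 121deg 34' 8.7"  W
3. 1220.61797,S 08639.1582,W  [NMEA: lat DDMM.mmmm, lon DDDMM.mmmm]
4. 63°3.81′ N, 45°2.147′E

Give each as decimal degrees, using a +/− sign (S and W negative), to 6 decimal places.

Point 1:
  Latitude: split at 2 digits → 77° and 3.344′; 77 + 3.344/60 = 77.0557333
  S → negative
  Lon: split at 3 digits → 136° and 57.349′; 136 + 57.349/60 = 136.9558167
  W ⇒ negate
Point 2:
  Latitude: 89 + 19/60 + 18.6/3600 = 89.3218333
  N ⇒ keep positive
  λ: 121 + 34/60 + 8.7/3600 = 121.5690833
  W → negative
Point 3:
  φ: degrees = first 2 digits = 12, minutes = 20.61797; 12 + 20.61797/60 = 12.3436328
  S ⇒ negate
  λ: split at 3 digits → 086° and 39.1582′; 86 + 39.1582/60 = 86.6526367
  hemisphere W, so the sign is −
Point 4:
  φ: 63 + 3.81/60 = 63.0635000
  N → positive
  λ: 2.147′ = 0.035783°; total 45.0357833
  E ⇒ keep positive

1. -77.055733, -136.955817
2. 89.321833, -121.569083
3. -12.343633, -86.652637
4. 63.063500, 45.035783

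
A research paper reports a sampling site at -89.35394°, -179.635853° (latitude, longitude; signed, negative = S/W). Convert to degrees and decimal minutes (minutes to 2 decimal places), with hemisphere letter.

89° 21.24′ S, 179° 38.15′ W

Latitude is negative → S; |value| = 89.353940
Latitude: fractional part 0.353940 → 21.2364 minutes
Longitude is negative → W; |value| = 179.635853
λ: fractional part 0.635853 → 38.1512 minutes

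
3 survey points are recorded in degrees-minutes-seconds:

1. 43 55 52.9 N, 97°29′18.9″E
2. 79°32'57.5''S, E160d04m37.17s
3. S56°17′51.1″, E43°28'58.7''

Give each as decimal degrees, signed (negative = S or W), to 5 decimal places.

1. 43.93136, 97.48858
2. -79.54931, 160.07699
3. -56.29753, 43.48297

Point 1:
  φ: 43 + 55/60 + 52.9/3600 = 43.931361
  N → positive
  λ: 29′ + 18.9″ = 29.31500′; 97 + 29.31500/60 = 97.488583
  E ⇒ keep positive
Point 2:
  φ: 79° + 32/60 + 57.5/3600 = 79 + 0.533333 + 0.015972 = 79.549306
  S ⇒ negate
  Longitude: 160 + 4/60 + 37.17/3600 = 160.076992
  E → positive
Point 3:
  φ: 56° + 17/60 + 51.1/3600 = 56 + 0.283333 + 0.014194 = 56.297528
  S → negative
  Longitude: 28′ + 58.7″ = 28.97833′; 43 + 28.97833/60 = 43.482972
  E → positive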